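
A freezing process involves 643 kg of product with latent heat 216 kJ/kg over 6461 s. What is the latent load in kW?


Q_lat = m * h_fg / t
Q_lat = 643 * 216 / 6461
Q_lat = 21.5 kW

21.5


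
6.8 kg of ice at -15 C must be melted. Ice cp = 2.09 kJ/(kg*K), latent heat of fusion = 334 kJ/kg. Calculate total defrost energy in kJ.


Sensible heat = cp * dT = 2.09 * 15 = 31.35 kJ/kg
Total per kg = 31.35 + 334 = 365.35 kJ/kg
Q = m * total = 6.8 * 365.35
Q = 2484.4 kJ

2484.4


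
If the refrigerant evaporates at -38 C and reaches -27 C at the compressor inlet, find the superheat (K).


Superheat = T_suction - T_evap
Superheat = -27 - (-38)
Superheat = 11 K

11


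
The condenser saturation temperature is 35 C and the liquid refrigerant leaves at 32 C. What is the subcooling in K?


Subcooling = T_cond - T_liquid
Subcooling = 35 - 32
Subcooling = 3 K

3


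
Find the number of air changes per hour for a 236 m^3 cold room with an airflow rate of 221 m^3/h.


ACH = flow / volume
ACH = 221 / 236
ACH = 0.936

0.936


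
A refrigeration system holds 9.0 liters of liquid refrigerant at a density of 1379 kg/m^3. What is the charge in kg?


Charge = V * rho / 1000
Charge = 9.0 * 1379 / 1000
Charge = 12.41 kg

12.41


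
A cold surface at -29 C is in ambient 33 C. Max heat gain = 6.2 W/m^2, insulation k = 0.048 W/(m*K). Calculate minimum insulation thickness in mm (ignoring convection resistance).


dT = 33 - (-29) = 62 K
thickness = k * dT / q_max * 1000
thickness = 0.048 * 62 / 6.2 * 1000
thickness = 480.0 mm

480.0


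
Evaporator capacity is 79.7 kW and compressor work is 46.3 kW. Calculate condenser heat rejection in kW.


Q_cond = Q_evap + W
Q_cond = 79.7 + 46.3
Q_cond = 126.0 kW

126.0


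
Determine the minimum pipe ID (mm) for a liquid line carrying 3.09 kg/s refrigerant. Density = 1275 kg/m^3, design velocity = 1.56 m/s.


A = m_dot / (rho * v) = 3.09 / (1275 * 1.56) = 0.001553544495 m^2
d = sqrt(4*A/pi) * 1000
d = 44.5 mm

44.5


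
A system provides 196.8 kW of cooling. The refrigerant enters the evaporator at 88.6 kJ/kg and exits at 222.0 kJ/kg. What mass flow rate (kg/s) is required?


dh = 222.0 - 88.6 = 133.4 kJ/kg
m_dot = Q / dh = 196.8 / 133.4 = 1.4753 kg/s

1.4753


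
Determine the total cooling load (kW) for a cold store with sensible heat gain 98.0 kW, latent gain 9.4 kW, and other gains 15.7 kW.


Q_total = Q_s + Q_l + Q_misc
Q_total = 98.0 + 9.4 + 15.7
Q_total = 123.1 kW

123.1


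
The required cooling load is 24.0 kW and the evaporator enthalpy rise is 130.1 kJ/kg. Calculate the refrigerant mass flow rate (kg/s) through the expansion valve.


m_dot = Q / dh
m_dot = 24.0 / 130.1
m_dot = 0.1845 kg/s

0.1845


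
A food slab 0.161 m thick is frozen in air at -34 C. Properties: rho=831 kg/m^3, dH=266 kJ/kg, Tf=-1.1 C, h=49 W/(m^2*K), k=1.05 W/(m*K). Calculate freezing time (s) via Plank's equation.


dT = -1.1 - (-34) = 32.9 K
term1 = a/(2h) = 0.161/(2*49) = 0.001642857143
term2 = a^2/(8k) = 0.161^2/(8*1.05) = 0.003085833333
t = rho*dH*1000/dT * (term1 + term2)
t = 831*266*1000/32.9 * (0.001642857143 + 0.003085833333)
t = 31771 s

31771


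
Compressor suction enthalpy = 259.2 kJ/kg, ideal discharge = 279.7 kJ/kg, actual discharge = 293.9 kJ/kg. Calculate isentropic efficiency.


dh_ideal = 279.7 - 259.2 = 20.5 kJ/kg
dh_actual = 293.9 - 259.2 = 34.7 kJ/kg
eta_s = dh_ideal / dh_actual = 20.5 / 34.7
eta_s = 0.5908

0.5908


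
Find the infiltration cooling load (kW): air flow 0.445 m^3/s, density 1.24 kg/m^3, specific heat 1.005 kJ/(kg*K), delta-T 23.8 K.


Q = V_dot * rho * cp * dT
Q = 0.445 * 1.24 * 1.005 * 23.8
Q = 13.199 kW

13.199


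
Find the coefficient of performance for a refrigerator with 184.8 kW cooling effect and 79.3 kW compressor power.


COP = Q_evap / W
COP = 184.8 / 79.3
COP = 2.33

2.33


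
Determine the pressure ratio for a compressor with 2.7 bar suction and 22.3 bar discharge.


PR = P_high / P_low
PR = 22.3 / 2.7
PR = 8.259

8.259


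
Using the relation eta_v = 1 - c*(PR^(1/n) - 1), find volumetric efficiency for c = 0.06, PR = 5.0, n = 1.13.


PR^(1/n) = 5.0^(1/1.13) = 4.15487082
eta_v = 1 - 0.06 * (4.15487082 - 1)
eta_v = 0.8107

0.8107


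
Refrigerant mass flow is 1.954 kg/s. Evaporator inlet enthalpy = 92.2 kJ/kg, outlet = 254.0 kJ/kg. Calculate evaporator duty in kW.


dh = 254.0 - 92.2 = 161.8 kJ/kg
Q_evap = m_dot * dh = 1.954 * 161.8
Q_evap = 316.16 kW

316.16


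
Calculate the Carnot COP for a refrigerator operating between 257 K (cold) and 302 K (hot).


dT = 302 - 257 = 45 K
COP_carnot = T_cold / dT = 257 / 45
COP_carnot = 5.711

5.711


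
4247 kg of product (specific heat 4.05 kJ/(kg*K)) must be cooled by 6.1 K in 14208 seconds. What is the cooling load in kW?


Q = m * cp * dT / t
Q = 4247 * 4.05 * 6.1 / 14208
Q = 7.385 kW

7.385


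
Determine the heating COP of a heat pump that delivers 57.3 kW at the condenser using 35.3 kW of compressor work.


COP_hp = Q_cond / W
COP_hp = 57.3 / 35.3
COP_hp = 1.623

1.623


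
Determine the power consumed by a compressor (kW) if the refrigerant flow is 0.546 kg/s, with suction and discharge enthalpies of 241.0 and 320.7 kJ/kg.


dh = 320.7 - 241.0 = 79.7 kJ/kg
W = m_dot * dh = 0.546 * 79.7 = 43.52 kW

43.52


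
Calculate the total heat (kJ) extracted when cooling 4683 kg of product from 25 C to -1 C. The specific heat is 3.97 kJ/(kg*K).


dT = 25 - (-1) = 26 K
Q = m * cp * dT = 4683 * 3.97 * 26
Q = 483379 kJ

483379


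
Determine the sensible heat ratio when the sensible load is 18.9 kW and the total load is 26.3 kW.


SHR = Q_sensible / Q_total
SHR = 18.9 / 26.3
SHR = 0.719

0.719


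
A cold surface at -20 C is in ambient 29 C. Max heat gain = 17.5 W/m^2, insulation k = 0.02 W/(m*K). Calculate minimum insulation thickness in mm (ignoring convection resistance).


dT = 29 - (-20) = 49 K
thickness = k * dT / q_max * 1000
thickness = 0.02 * 49 / 17.5 * 1000
thickness = 56.0 mm

56.0


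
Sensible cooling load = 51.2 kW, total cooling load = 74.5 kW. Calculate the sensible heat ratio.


SHR = Q_sensible / Q_total
SHR = 51.2 / 74.5
SHR = 0.687

0.687


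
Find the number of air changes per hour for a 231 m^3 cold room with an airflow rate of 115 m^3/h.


ACH = flow / volume
ACH = 115 / 231
ACH = 0.498

0.498


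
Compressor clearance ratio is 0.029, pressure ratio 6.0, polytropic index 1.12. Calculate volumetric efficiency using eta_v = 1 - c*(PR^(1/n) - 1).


PR^(1/n) = 6.0^(1/1.12) = 4.95196883
eta_v = 1 - 0.029 * (4.95196883 - 1)
eta_v = 0.8854

0.8854


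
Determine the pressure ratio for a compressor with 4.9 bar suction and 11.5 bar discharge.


PR = P_high / P_low
PR = 11.5 / 4.9
PR = 2.347

2.347


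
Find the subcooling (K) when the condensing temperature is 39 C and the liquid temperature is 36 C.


Subcooling = T_cond - T_liquid
Subcooling = 39 - 36
Subcooling = 3 K

3


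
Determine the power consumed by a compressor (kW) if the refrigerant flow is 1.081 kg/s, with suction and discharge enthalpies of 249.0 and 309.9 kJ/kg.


dh = 309.9 - 249.0 = 60.9 kJ/kg
W = m_dot * dh = 1.081 * 60.9 = 65.83 kW

65.83


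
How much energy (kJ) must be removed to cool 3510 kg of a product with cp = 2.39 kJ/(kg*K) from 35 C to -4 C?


dT = 35 - (-4) = 39 K
Q = m * cp * dT = 3510 * 2.39 * 39
Q = 327167 kJ

327167


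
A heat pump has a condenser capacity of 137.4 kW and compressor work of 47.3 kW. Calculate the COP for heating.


COP_hp = Q_cond / W
COP_hp = 137.4 / 47.3
COP_hp = 2.905

2.905


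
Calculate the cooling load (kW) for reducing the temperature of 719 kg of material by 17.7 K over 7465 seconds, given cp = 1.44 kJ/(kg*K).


Q = m * cp * dT / t
Q = 719 * 1.44 * 17.7 / 7465
Q = 2.455 kW

2.455


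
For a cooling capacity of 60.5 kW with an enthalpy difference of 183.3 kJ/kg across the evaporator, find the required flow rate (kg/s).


m_dot = Q / dh
m_dot = 60.5 / 183.3
m_dot = 0.3301 kg/s

0.3301


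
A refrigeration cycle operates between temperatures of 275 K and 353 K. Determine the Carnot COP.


dT = 353 - 275 = 78 K
COP_carnot = T_cold / dT = 275 / 78
COP_carnot = 3.526

3.526


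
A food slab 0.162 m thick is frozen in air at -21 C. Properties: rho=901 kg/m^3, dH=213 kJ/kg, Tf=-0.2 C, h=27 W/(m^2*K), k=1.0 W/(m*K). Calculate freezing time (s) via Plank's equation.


dT = -0.2 - (-21) = 20.8 K
term1 = a/(2h) = 0.162/(2*27) = 0.003
term2 = a^2/(8k) = 0.162^2/(8*1.0) = 0.0032805
t = rho*dH*1000/dT * (term1 + term2)
t = 901*213*1000/20.8 * (0.003 + 0.0032805)
t = 57948 s

57948


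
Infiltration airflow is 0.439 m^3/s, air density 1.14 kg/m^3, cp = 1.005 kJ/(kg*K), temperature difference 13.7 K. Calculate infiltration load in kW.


Q = V_dot * rho * cp * dT
Q = 0.439 * 1.14 * 1.005 * 13.7
Q = 6.891 kW

6.891


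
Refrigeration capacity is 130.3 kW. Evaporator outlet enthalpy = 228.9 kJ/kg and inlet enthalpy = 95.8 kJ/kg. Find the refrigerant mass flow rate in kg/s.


dh = 228.9 - 95.8 = 133.1 kJ/kg
m_dot = Q / dh = 130.3 / 133.1 = 0.979 kg/s

0.979


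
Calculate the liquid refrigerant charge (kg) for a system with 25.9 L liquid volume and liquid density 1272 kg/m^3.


Charge = V * rho / 1000
Charge = 25.9 * 1272 / 1000
Charge = 32.94 kg

32.94


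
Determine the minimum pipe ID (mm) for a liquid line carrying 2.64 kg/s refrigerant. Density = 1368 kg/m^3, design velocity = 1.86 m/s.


A = m_dot / (rho * v) = 2.64 / (1368 * 1.86) = 0.001037540087 m^2
d = sqrt(4*A/pi) * 1000
d = 36.3 mm

36.3


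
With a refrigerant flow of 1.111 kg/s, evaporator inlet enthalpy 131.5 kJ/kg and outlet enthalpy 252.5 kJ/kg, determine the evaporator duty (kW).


dh = 252.5 - 131.5 = 121.0 kJ/kg
Q_evap = m_dot * dh = 1.111 * 121.0
Q_evap = 134.43 kW

134.43


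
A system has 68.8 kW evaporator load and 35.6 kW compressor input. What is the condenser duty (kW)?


Q_cond = Q_evap + W
Q_cond = 68.8 + 35.6
Q_cond = 104.4 kW

104.4


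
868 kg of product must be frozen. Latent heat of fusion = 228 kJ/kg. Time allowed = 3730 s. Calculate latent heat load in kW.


Q_lat = m * h_fg / t
Q_lat = 868 * 228 / 3730
Q_lat = 53.06 kW

53.06


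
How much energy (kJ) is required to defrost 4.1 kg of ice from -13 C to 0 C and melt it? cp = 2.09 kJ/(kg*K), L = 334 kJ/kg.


Sensible heat = cp * dT = 2.09 * 13 = 27.17 kJ/kg
Total per kg = 27.17 + 334 = 361.17 kJ/kg
Q = m * total = 4.1 * 361.17
Q = 1480.8 kJ

1480.8


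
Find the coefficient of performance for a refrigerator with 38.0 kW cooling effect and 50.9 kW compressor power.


COP = Q_evap / W
COP = 38.0 / 50.9
COP = 0.747

0.747


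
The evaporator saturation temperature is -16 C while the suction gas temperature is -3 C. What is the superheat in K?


Superheat = T_suction - T_evap
Superheat = -3 - (-16)
Superheat = 13 K

13


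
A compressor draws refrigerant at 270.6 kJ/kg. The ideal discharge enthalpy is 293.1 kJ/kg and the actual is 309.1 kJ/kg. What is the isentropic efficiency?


dh_ideal = 293.1 - 270.6 = 22.5 kJ/kg
dh_actual = 309.1 - 270.6 = 38.5 kJ/kg
eta_s = dh_ideal / dh_actual = 22.5 / 38.5
eta_s = 0.5844

0.5844


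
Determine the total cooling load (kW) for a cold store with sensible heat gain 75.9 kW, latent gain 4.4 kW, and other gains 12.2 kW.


Q_total = Q_s + Q_l + Q_misc
Q_total = 75.9 + 4.4 + 12.2
Q_total = 92.5 kW

92.5


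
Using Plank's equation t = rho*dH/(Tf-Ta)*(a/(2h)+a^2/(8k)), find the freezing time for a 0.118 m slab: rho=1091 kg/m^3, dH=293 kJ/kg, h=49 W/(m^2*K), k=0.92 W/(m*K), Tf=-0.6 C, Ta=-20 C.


dT = -0.6 - (-20) = 19.4 K
term1 = a/(2h) = 0.118/(2*49) = 0.001204081633
term2 = a^2/(8k) = 0.118^2/(8*0.92) = 0.001891847826
t = rho*dH*1000/dT * (term1 + term2)
t = 1091*293*1000/19.4 * (0.001204081633 + 0.001891847826)
t = 51013 s

51013


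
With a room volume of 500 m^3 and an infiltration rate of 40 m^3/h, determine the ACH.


ACH = flow / volume
ACH = 40 / 500
ACH = 0.08

0.08


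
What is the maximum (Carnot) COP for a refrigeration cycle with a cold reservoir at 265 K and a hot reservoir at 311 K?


dT = 311 - 265 = 46 K
COP_carnot = T_cold / dT = 265 / 46
COP_carnot = 5.761

5.761


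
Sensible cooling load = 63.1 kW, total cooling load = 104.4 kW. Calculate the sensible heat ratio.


SHR = Q_sensible / Q_total
SHR = 63.1 / 104.4
SHR = 0.604

0.604


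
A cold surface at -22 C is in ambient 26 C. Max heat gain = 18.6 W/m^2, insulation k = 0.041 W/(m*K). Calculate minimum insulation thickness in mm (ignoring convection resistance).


dT = 26 - (-22) = 48 K
thickness = k * dT / q_max * 1000
thickness = 0.041 * 48 / 18.6 * 1000
thickness = 105.8 mm

105.8


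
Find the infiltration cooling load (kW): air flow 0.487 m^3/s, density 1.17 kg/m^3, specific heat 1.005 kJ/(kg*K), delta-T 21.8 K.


Q = V_dot * rho * cp * dT
Q = 0.487 * 1.17 * 1.005 * 21.8
Q = 12.484 kW

12.484


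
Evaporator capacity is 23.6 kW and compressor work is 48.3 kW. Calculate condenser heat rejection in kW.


Q_cond = Q_evap + W
Q_cond = 23.6 + 48.3
Q_cond = 71.9 kW

71.9


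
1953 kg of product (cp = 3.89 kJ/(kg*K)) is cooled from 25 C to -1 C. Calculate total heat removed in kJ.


dT = 25 - (-1) = 26 K
Q = m * cp * dT = 1953 * 3.89 * 26
Q = 197526 kJ

197526


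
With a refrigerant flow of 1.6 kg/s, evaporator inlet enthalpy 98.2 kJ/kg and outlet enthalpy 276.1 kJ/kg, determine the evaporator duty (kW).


dh = 276.1 - 98.2 = 177.9 kJ/kg
Q_evap = m_dot * dh = 1.6 * 177.9
Q_evap = 284.64 kW

284.64


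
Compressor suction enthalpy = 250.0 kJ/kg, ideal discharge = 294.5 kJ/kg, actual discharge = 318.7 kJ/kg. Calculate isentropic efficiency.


dh_ideal = 294.5 - 250.0 = 44.5 kJ/kg
dh_actual = 318.7 - 250.0 = 68.7 kJ/kg
eta_s = dh_ideal / dh_actual = 44.5 / 68.7
eta_s = 0.6477

0.6477


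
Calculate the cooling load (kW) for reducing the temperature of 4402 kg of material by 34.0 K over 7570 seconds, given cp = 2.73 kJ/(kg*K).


Q = m * cp * dT / t
Q = 4402 * 2.73 * 34.0 / 7570
Q = 53.975 kW

53.975


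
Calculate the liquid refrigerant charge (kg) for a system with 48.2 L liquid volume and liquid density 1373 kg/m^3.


Charge = V * rho / 1000
Charge = 48.2 * 1373 / 1000
Charge = 66.18 kg

66.18


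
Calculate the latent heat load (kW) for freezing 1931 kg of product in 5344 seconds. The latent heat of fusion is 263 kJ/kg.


Q_lat = m * h_fg / t
Q_lat = 1931 * 263 / 5344
Q_lat = 95.03 kW

95.03


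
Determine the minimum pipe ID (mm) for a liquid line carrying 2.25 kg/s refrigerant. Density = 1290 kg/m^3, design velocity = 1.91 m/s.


A = m_dot / (rho * v) = 2.25 / (1290 * 1.91) = 0.0009131864118 m^2
d = sqrt(4*A/pi) * 1000
d = 34.1 mm

34.1


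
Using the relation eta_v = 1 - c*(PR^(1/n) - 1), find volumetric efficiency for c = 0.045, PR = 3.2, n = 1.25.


PR^(1/n) = 3.2^(1/1.25) = 2.53582911
eta_v = 1 - 0.045 * (2.53582911 - 1)
eta_v = 0.9309

0.9309


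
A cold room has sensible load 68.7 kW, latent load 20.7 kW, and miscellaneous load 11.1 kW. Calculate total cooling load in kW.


Q_total = Q_s + Q_l + Q_misc
Q_total = 68.7 + 20.7 + 11.1
Q_total = 100.5 kW

100.5


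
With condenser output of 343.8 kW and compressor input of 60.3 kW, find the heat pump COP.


COP_hp = Q_cond / W
COP_hp = 343.8 / 60.3
COP_hp = 5.701

5.701


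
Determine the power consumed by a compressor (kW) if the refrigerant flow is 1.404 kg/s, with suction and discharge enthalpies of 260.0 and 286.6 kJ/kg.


dh = 286.6 - 260.0 = 26.6 kJ/kg
W = m_dot * dh = 1.404 * 26.6 = 37.35 kW

37.35


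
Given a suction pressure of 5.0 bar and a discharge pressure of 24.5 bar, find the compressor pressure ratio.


PR = P_high / P_low
PR = 24.5 / 5.0
PR = 4.9

4.9


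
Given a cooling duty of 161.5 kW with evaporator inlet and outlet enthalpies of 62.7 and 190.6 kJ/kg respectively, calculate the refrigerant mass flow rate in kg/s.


dh = 190.6 - 62.7 = 127.9 kJ/kg
m_dot = Q / dh = 161.5 / 127.9 = 1.2627 kg/s

1.2627


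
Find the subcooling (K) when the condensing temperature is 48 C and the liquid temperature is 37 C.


Subcooling = T_cond - T_liquid
Subcooling = 48 - 37
Subcooling = 11 K

11


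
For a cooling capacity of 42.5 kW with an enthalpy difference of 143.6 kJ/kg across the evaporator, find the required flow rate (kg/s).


m_dot = Q / dh
m_dot = 42.5 / 143.6
m_dot = 0.296 kg/s

0.296


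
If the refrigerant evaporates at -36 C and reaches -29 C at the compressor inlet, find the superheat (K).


Superheat = T_suction - T_evap
Superheat = -29 - (-36)
Superheat = 7 K

7


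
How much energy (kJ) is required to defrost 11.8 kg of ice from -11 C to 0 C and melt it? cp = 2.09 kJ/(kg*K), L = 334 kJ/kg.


Sensible heat = cp * dT = 2.09 * 11 = 22.99 kJ/kg
Total per kg = 22.99 + 334 = 356.99 kJ/kg
Q = m * total = 11.8 * 356.99
Q = 4212.5 kJ

4212.5


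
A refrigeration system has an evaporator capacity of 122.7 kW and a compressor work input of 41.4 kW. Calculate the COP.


COP = Q_evap / W
COP = 122.7 / 41.4
COP = 2.964

2.964


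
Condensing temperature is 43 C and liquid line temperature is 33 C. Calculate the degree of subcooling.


Subcooling = T_cond - T_liquid
Subcooling = 43 - 33
Subcooling = 10 K

10


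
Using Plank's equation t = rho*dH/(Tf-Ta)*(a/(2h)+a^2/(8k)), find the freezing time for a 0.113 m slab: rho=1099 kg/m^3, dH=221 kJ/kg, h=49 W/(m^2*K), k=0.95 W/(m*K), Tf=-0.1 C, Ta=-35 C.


dT = -0.1 - (-35) = 34.9 K
term1 = a/(2h) = 0.113/(2*49) = 0.001153061224
term2 = a^2/(8k) = 0.113^2/(8*0.95) = 0.001680131579
t = rho*dH*1000/dT * (term1 + term2)
t = 1099*221*1000/34.9 * (0.001153061224 + 0.001680131579)
t = 19717 s

19717


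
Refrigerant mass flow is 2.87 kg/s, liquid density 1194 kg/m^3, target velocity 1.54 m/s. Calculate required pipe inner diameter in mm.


A = m_dot / (rho * v) = 2.87 / (1194 * 1.54) = 0.001560834475 m^2
d = sqrt(4*A/pi) * 1000
d = 44.6 mm

44.6


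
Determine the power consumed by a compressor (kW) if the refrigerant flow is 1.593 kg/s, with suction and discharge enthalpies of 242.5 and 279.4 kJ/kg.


dh = 279.4 - 242.5 = 36.9 kJ/kg
W = m_dot * dh = 1.593 * 36.9 = 58.78 kW

58.78


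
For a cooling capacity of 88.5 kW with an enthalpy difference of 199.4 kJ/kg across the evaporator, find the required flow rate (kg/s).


m_dot = Q / dh
m_dot = 88.5 / 199.4
m_dot = 0.4438 kg/s

0.4438


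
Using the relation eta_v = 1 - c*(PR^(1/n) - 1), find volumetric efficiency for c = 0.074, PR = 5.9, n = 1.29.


PR^(1/n) = 5.9^(1/1.29) = 3.95876479
eta_v = 1 - 0.074 * (3.95876479 - 1)
eta_v = 0.7811

0.7811


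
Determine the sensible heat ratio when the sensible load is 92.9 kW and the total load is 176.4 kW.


SHR = Q_sensible / Q_total
SHR = 92.9 / 176.4
SHR = 0.527

0.527


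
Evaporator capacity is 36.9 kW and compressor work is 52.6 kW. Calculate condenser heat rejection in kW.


Q_cond = Q_evap + W
Q_cond = 36.9 + 52.6
Q_cond = 89.5 kW

89.5


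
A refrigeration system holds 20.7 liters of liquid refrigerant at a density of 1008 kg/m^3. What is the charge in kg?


Charge = V * rho / 1000
Charge = 20.7 * 1008 / 1000
Charge = 20.87 kg

20.87


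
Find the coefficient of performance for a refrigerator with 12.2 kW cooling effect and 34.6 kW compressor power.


COP = Q_evap / W
COP = 12.2 / 34.6
COP = 0.353

0.353


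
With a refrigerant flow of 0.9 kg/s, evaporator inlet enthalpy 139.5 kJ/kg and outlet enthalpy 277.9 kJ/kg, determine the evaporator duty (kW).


dh = 277.9 - 139.5 = 138.4 kJ/kg
Q_evap = m_dot * dh = 0.9 * 138.4
Q_evap = 124.56 kW

124.56


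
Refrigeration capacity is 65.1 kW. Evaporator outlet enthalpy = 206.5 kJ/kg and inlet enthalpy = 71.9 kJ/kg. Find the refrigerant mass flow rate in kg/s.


dh = 206.5 - 71.9 = 134.6 kJ/kg
m_dot = Q / dh = 65.1 / 134.6 = 0.4837 kg/s

0.4837


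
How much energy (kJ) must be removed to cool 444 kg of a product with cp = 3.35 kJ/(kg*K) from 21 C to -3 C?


dT = 21 - (-3) = 24 K
Q = m * cp * dT = 444 * 3.35 * 24
Q = 35698 kJ

35698


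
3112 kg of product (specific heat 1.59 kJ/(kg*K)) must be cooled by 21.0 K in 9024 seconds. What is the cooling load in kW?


Q = m * cp * dT / t
Q = 3112 * 1.59 * 21.0 / 9024
Q = 11.515 kW

11.515


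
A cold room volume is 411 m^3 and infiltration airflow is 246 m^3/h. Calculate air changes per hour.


ACH = flow / volume
ACH = 246 / 411
ACH = 0.599

0.599


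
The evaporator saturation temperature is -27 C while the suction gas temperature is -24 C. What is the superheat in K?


Superheat = T_suction - T_evap
Superheat = -24 - (-27)
Superheat = 3 K

3


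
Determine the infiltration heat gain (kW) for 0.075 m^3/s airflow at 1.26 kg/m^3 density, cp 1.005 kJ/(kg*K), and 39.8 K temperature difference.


Q = V_dot * rho * cp * dT
Q = 0.075 * 1.26 * 1.005 * 39.8
Q = 3.78 kW

3.78


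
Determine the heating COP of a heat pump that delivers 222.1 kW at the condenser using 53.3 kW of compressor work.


COP_hp = Q_cond / W
COP_hp = 222.1 / 53.3
COP_hp = 4.167

4.167


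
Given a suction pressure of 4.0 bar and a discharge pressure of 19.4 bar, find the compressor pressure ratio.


PR = P_high / P_low
PR = 19.4 / 4.0
PR = 4.85

4.85


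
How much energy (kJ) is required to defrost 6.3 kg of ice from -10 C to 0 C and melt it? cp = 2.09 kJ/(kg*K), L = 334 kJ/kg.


Sensible heat = cp * dT = 2.09 * 10 = 20.9 kJ/kg
Total per kg = 20.9 + 334 = 354.9 kJ/kg
Q = m * total = 6.3 * 354.9
Q = 2235.9 kJ

2235.9


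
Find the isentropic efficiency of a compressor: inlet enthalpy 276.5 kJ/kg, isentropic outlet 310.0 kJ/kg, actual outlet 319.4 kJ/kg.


dh_ideal = 310.0 - 276.5 = 33.5 kJ/kg
dh_actual = 319.4 - 276.5 = 42.9 kJ/kg
eta_s = dh_ideal / dh_actual = 33.5 / 42.9
eta_s = 0.7809

0.7809


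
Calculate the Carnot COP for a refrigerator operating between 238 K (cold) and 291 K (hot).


dT = 291 - 238 = 53 K
COP_carnot = T_cold / dT = 238 / 53
COP_carnot = 4.491

4.491


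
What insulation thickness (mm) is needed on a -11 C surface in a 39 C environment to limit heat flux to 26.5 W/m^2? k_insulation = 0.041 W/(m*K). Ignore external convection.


dT = 39 - (-11) = 50 K
thickness = k * dT / q_max * 1000
thickness = 0.041 * 50 / 26.5 * 1000
thickness = 77.4 mm

77.4


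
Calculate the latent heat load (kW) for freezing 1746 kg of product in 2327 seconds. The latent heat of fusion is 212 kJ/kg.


Q_lat = m * h_fg / t
Q_lat = 1746 * 212 / 2327
Q_lat = 159.07 kW

159.07


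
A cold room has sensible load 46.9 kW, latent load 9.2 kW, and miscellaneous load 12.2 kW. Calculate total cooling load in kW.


Q_total = Q_s + Q_l + Q_misc
Q_total = 46.9 + 9.2 + 12.2
Q_total = 68.3 kW

68.3


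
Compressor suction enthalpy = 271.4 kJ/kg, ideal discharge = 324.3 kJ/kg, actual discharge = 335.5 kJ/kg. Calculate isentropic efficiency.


dh_ideal = 324.3 - 271.4 = 52.9 kJ/kg
dh_actual = 335.5 - 271.4 = 64.1 kJ/kg
eta_s = dh_ideal / dh_actual = 52.9 / 64.1
eta_s = 0.8253

0.8253


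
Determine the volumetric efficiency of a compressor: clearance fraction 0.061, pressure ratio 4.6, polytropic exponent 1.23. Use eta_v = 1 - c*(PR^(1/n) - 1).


PR^(1/n) = 4.6^(1/1.23) = 3.45802004
eta_v = 1 - 0.061 * (3.45802004 - 1)
eta_v = 0.8501

0.8501


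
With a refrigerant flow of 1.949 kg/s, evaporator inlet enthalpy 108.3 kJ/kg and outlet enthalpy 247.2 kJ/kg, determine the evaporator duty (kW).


dh = 247.2 - 108.3 = 138.9 kJ/kg
Q_evap = m_dot * dh = 1.949 * 138.9
Q_evap = 270.72 kW

270.72


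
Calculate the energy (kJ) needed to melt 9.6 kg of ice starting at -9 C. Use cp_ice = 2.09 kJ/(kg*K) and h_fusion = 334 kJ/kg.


Sensible heat = cp * dT = 2.09 * 9 = 18.81 kJ/kg
Total per kg = 18.81 + 334 = 352.81 kJ/kg
Q = m * total = 9.6 * 352.81
Q = 3387.0 kJ

3387.0


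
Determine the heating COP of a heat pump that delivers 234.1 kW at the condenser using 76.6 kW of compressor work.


COP_hp = Q_cond / W
COP_hp = 234.1 / 76.6
COP_hp = 3.056

3.056


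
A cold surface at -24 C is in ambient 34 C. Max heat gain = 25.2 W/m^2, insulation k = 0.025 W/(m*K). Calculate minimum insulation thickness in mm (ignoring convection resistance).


dT = 34 - (-24) = 58 K
thickness = k * dT / q_max * 1000
thickness = 0.025 * 58 / 25.2 * 1000
thickness = 57.5 mm

57.5


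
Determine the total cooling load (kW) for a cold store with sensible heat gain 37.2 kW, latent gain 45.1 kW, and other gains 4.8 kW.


Q_total = Q_s + Q_l + Q_misc
Q_total = 37.2 + 45.1 + 4.8
Q_total = 87.1 kW

87.1


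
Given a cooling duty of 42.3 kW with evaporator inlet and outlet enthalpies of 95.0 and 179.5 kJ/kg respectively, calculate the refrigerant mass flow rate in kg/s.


dh = 179.5 - 95.0 = 84.5 kJ/kg
m_dot = Q / dh = 42.3 / 84.5 = 0.5006 kg/s

0.5006


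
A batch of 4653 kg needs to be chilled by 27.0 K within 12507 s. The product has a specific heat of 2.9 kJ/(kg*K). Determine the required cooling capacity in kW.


Q = m * cp * dT / t
Q = 4653 * 2.9 * 27.0 / 12507
Q = 29.13 kW

29.13


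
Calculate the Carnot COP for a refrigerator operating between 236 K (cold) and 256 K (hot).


dT = 256 - 236 = 20 K
COP_carnot = T_cold / dT = 236 / 20
COP_carnot = 11.8

11.8


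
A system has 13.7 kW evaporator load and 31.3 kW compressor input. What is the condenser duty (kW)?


Q_cond = Q_evap + W
Q_cond = 13.7 + 31.3
Q_cond = 45.0 kW

45.0


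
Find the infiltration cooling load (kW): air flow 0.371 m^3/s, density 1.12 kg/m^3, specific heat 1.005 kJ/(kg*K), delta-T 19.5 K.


Q = V_dot * rho * cp * dT
Q = 0.371 * 1.12 * 1.005 * 19.5
Q = 8.143 kW

8.143


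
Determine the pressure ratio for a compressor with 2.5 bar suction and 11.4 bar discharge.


PR = P_high / P_low
PR = 11.4 / 2.5
PR = 4.56

4.56


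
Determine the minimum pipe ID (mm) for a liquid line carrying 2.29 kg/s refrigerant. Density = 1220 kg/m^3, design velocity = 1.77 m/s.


A = m_dot / (rho * v) = 2.29 / (1220 * 1.77) = 0.001060479763 m^2
d = sqrt(4*A/pi) * 1000
d = 36.7 mm

36.7


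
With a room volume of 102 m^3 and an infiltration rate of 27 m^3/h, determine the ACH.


ACH = flow / volume
ACH = 27 / 102
ACH = 0.265

0.265


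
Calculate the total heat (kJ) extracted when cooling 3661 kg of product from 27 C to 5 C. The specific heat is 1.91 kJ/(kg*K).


dT = 27 - (5) = 22 K
Q = m * cp * dT = 3661 * 1.91 * 22
Q = 153835 kJ

153835


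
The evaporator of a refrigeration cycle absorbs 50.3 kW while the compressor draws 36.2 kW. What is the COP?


COP = Q_evap / W
COP = 50.3 / 36.2
COP = 1.39

1.39


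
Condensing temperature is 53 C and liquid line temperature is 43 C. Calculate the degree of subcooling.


Subcooling = T_cond - T_liquid
Subcooling = 53 - 43
Subcooling = 10 K

10


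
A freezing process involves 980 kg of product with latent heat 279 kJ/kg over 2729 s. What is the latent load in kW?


Q_lat = m * h_fg / t
Q_lat = 980 * 279 / 2729
Q_lat = 100.19 kW

100.19


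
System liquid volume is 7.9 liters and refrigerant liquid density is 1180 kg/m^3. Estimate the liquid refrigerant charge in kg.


Charge = V * rho / 1000
Charge = 7.9 * 1180 / 1000
Charge = 9.32 kg

9.32


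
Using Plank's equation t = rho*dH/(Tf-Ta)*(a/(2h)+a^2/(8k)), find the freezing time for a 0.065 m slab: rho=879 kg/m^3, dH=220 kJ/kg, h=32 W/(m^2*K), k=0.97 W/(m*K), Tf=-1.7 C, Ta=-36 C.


dT = -1.7 - (-36) = 34.3 K
term1 = a/(2h) = 0.065/(2*32) = 0.001015625
term2 = a^2/(8k) = 0.065^2/(8*0.97) = 0.0005444587629
t = rho*dH*1000/dT * (term1 + term2)
t = 879*220*1000/34.3 * (0.001015625 + 0.0005444587629)
t = 8796 s

8796


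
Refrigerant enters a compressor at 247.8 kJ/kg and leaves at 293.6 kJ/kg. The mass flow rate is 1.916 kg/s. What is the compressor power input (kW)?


dh = 293.6 - 247.8 = 45.8 kJ/kg
W = m_dot * dh = 1.916 * 45.8 = 87.75 kW

87.75


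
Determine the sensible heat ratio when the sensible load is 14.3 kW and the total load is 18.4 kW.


SHR = Q_sensible / Q_total
SHR = 14.3 / 18.4
SHR = 0.777

0.777


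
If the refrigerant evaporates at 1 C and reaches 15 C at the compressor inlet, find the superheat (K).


Superheat = T_suction - T_evap
Superheat = 15 - (1)
Superheat = 14 K

14


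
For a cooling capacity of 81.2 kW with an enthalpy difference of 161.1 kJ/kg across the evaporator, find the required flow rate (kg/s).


m_dot = Q / dh
m_dot = 81.2 / 161.1
m_dot = 0.504 kg/s

0.504


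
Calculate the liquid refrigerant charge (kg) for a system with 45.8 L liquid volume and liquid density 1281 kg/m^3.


Charge = V * rho / 1000
Charge = 45.8 * 1281 / 1000
Charge = 58.67 kg

58.67


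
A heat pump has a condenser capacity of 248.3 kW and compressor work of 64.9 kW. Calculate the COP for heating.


COP_hp = Q_cond / W
COP_hp = 248.3 / 64.9
COP_hp = 3.826

3.826


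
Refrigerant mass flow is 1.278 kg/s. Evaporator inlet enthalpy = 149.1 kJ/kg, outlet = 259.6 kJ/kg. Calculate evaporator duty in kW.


dh = 259.6 - 149.1 = 110.5 kJ/kg
Q_evap = m_dot * dh = 1.278 * 110.5
Q_evap = 141.22 kW

141.22


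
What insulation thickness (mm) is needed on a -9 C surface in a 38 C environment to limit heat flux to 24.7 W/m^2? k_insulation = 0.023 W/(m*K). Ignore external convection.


dT = 38 - (-9) = 47 K
thickness = k * dT / q_max * 1000
thickness = 0.023 * 47 / 24.7 * 1000
thickness = 43.8 mm

43.8


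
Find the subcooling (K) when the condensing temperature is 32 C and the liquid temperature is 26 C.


Subcooling = T_cond - T_liquid
Subcooling = 32 - 26
Subcooling = 6 K

6


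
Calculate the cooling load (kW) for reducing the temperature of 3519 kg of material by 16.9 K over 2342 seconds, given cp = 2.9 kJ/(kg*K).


Q = m * cp * dT / t
Q = 3519 * 2.9 * 16.9 / 2342
Q = 73.641 kW

73.641


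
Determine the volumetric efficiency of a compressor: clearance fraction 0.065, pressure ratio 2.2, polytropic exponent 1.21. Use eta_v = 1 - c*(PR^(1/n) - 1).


PR^(1/n) = 2.2^(1/1.21) = 1.91864202
eta_v = 1 - 0.065 * (1.91864202 - 1)
eta_v = 0.9403

0.9403


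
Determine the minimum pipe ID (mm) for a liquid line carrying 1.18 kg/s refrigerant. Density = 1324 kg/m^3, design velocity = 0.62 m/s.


A = m_dot / (rho * v) = 1.18 / (1324 * 0.62) = 0.001437481727 m^2
d = sqrt(4*A/pi) * 1000
d = 42.8 mm

42.8


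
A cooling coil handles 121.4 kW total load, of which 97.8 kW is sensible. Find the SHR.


SHR = Q_sensible / Q_total
SHR = 97.8 / 121.4
SHR = 0.806

0.806


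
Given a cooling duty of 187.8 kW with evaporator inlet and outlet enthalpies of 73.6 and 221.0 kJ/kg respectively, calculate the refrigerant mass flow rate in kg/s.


dh = 221.0 - 73.6 = 147.4 kJ/kg
m_dot = Q / dh = 187.8 / 147.4 = 1.2741 kg/s

1.2741


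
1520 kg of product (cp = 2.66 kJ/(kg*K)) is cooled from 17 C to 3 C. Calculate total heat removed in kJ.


dT = 17 - (3) = 14 K
Q = m * cp * dT = 1520 * 2.66 * 14
Q = 56605 kJ

56605


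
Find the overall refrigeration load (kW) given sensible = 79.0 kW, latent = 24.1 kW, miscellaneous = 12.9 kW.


Q_total = Q_s + Q_l + Q_misc
Q_total = 79.0 + 24.1 + 12.9
Q_total = 116.0 kW

116.0


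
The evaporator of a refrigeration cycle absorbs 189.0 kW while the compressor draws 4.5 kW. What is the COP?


COP = Q_evap / W
COP = 189.0 / 4.5
COP = 42.0

42.0


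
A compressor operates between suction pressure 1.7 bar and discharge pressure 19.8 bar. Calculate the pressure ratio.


PR = P_high / P_low
PR = 19.8 / 1.7
PR = 11.647

11.647


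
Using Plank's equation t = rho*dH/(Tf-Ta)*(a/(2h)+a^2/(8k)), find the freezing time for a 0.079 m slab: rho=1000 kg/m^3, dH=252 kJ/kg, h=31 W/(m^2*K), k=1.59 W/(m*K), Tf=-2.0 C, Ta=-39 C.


dT = -2.0 - (-39) = 37.0 K
term1 = a/(2h) = 0.079/(2*31) = 0.001274193548
term2 = a^2/(8k) = 0.079^2/(8*1.59) = 0.0004906446541
t = rho*dH*1000/dT * (term1 + term2)
t = 1000*252*1000/37.0 * (0.001274193548 + 0.0004906446541)
t = 12020 s

12020


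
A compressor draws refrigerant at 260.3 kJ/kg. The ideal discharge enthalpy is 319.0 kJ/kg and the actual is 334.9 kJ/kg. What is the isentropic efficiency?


dh_ideal = 319.0 - 260.3 = 58.7 kJ/kg
dh_actual = 334.9 - 260.3 = 74.6 kJ/kg
eta_s = dh_ideal / dh_actual = 58.7 / 74.6
eta_s = 0.7869

0.7869


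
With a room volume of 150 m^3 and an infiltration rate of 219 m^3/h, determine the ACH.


ACH = flow / volume
ACH = 219 / 150
ACH = 1.46

1.46


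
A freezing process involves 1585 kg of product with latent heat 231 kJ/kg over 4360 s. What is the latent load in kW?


Q_lat = m * h_fg / t
Q_lat = 1585 * 231 / 4360
Q_lat = 83.98 kW

83.98


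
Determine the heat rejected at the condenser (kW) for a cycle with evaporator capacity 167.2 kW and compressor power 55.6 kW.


Q_cond = Q_evap + W
Q_cond = 167.2 + 55.6
Q_cond = 222.8 kW

222.8


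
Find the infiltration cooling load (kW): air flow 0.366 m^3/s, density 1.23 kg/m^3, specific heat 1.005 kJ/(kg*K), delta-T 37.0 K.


Q = V_dot * rho * cp * dT
Q = 0.366 * 1.23 * 1.005 * 37.0
Q = 16.74 kW

16.74


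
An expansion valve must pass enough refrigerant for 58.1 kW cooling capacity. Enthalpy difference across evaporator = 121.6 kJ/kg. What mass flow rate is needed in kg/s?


m_dot = Q / dh
m_dot = 58.1 / 121.6
m_dot = 0.4778 kg/s

0.4778


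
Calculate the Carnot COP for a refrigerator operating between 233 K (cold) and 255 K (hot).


dT = 255 - 233 = 22 K
COP_carnot = T_cold / dT = 233 / 22
COP_carnot = 10.591

10.591


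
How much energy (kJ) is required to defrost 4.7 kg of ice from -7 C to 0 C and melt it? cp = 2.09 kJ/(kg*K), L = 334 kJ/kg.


Sensible heat = cp * dT = 2.09 * 7 = 14.63 kJ/kg
Total per kg = 14.63 + 334 = 348.63 kJ/kg
Q = m * total = 4.7 * 348.63
Q = 1638.6 kJ

1638.6


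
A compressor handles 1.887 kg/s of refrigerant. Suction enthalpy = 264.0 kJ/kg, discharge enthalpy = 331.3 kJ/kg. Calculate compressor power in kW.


dh = 331.3 - 264.0 = 67.3 kJ/kg
W = m_dot * dh = 1.887 * 67.3 = 127.0 kW

127.0


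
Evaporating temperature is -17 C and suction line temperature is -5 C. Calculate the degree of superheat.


Superheat = T_suction - T_evap
Superheat = -5 - (-17)
Superheat = 12 K

12


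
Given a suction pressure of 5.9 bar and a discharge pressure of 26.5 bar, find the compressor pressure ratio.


PR = P_high / P_low
PR = 26.5 / 5.9
PR = 4.492

4.492


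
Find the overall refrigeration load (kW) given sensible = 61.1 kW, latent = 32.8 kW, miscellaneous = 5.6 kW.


Q_total = Q_s + Q_l + Q_misc
Q_total = 61.1 + 32.8 + 5.6
Q_total = 99.5 kW

99.5


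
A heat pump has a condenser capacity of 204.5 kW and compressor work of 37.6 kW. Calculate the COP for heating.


COP_hp = Q_cond / W
COP_hp = 204.5 / 37.6
COP_hp = 5.439

5.439


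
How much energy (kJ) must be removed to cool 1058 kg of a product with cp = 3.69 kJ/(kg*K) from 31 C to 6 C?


dT = 31 - (6) = 25 K
Q = m * cp * dT = 1058 * 3.69 * 25
Q = 97601 kJ

97601


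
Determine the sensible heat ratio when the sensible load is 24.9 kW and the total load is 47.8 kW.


SHR = Q_sensible / Q_total
SHR = 24.9 / 47.8
SHR = 0.521

0.521


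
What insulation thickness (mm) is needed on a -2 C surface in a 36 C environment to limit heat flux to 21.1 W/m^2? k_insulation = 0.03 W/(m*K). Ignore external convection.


dT = 36 - (-2) = 38 K
thickness = k * dT / q_max * 1000
thickness = 0.03 * 38 / 21.1 * 1000
thickness = 54.0 mm

54.0


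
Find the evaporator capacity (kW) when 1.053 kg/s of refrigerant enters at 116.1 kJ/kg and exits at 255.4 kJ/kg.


dh = 255.4 - 116.1 = 139.3 kJ/kg
Q_evap = m_dot * dh = 1.053 * 139.3
Q_evap = 146.68 kW

146.68


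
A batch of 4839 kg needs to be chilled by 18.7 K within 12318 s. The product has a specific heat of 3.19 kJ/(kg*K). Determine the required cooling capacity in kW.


Q = m * cp * dT / t
Q = 4839 * 3.19 * 18.7 / 12318
Q = 23.434 kW

23.434


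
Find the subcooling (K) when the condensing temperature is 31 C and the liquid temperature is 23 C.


Subcooling = T_cond - T_liquid
Subcooling = 31 - 23
Subcooling = 8 K

8


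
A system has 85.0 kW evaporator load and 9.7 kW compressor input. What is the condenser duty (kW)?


Q_cond = Q_evap + W
Q_cond = 85.0 + 9.7
Q_cond = 94.7 kW

94.7


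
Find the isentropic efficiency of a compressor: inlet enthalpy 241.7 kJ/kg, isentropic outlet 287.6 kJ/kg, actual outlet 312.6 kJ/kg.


dh_ideal = 287.6 - 241.7 = 45.9 kJ/kg
dh_actual = 312.6 - 241.7 = 70.9 kJ/kg
eta_s = dh_ideal / dh_actual = 45.9 / 70.9
eta_s = 0.6474

0.6474


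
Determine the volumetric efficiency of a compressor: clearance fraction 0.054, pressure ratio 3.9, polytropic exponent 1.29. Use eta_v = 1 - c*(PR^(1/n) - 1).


PR^(1/n) = 3.9^(1/1.29) = 2.87203427
eta_v = 1 - 0.054 * (2.87203427 - 1)
eta_v = 0.8989

0.8989


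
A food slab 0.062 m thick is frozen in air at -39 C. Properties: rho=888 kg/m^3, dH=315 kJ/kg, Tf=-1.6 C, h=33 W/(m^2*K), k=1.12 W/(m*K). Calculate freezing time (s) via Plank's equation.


dT = -1.6 - (-39) = 37.4 K
term1 = a/(2h) = 0.062/(2*33) = 0.0009393939394
term2 = a^2/(8k) = 0.062^2/(8*1.12) = 0.0004290178571
t = rho*dH*1000/dT * (term1 + term2)
t = 888*315*1000/37.4 * (0.0009393939394 + 0.0004290178571)
t = 10235 s

10235


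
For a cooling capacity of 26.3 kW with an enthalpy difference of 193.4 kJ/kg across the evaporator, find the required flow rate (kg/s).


m_dot = Q / dh
m_dot = 26.3 / 193.4
m_dot = 0.136 kg/s

0.136


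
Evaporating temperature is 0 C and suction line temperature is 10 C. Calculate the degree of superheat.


Superheat = T_suction - T_evap
Superheat = 10 - (0)
Superheat = 10 K

10


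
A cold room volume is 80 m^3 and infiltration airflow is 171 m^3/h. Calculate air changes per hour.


ACH = flow / volume
ACH = 171 / 80
ACH = 2.138

2.138


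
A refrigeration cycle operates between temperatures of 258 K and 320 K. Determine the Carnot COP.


dT = 320 - 258 = 62 K
COP_carnot = T_cold / dT = 258 / 62
COP_carnot = 4.161

4.161


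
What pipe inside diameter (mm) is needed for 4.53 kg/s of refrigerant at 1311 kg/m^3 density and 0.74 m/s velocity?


A = m_dot / (rho * v) = 4.53 / (1311 * 0.74) = 0.004669429155 m^2
d = sqrt(4*A/pi) * 1000
d = 77.1 mm

77.1


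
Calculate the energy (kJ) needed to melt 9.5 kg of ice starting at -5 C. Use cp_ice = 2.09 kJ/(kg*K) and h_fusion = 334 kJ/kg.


Sensible heat = cp * dT = 2.09 * 5 = 10.45 kJ/kg
Total per kg = 10.45 + 334 = 344.45 kJ/kg
Q = m * total = 9.5 * 344.45
Q = 3272.3 kJ

3272.3


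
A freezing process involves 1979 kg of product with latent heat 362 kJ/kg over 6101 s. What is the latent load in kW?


Q_lat = m * h_fg / t
Q_lat = 1979 * 362 / 6101
Q_lat = 117.42 kW

117.42


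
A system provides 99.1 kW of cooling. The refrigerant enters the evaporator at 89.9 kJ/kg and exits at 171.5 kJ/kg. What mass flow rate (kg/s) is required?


dh = 171.5 - 89.9 = 81.6 kJ/kg
m_dot = Q / dh = 99.1 / 81.6 = 1.2145 kg/s

1.2145


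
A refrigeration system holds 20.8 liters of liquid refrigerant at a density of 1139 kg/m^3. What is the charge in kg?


Charge = V * rho / 1000
Charge = 20.8 * 1139 / 1000
Charge = 23.69 kg

23.69


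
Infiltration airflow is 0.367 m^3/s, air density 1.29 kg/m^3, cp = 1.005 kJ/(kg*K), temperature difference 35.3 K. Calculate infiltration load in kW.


Q = V_dot * rho * cp * dT
Q = 0.367 * 1.29 * 1.005 * 35.3
Q = 16.796 kW

16.796


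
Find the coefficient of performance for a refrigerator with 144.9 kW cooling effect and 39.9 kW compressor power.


COP = Q_evap / W
COP = 144.9 / 39.9
COP = 3.632

3.632
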